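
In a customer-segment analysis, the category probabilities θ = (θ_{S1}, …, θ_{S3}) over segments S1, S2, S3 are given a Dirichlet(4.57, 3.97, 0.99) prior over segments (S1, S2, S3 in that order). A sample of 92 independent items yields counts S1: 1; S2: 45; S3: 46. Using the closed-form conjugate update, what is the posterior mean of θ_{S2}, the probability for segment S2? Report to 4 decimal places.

The Dirichlet prior is conjugate to the Multinomial likelihood: each posterior αⱼ = prior αⱼ + observed count nⱼ.
Posterior concentration: (5.57, 48.97, 46.99), total = 101.53.
E[θ_{S2}|data] = α_{S2}/Σα = 48.97/101.53 = 0.4823.

0.4823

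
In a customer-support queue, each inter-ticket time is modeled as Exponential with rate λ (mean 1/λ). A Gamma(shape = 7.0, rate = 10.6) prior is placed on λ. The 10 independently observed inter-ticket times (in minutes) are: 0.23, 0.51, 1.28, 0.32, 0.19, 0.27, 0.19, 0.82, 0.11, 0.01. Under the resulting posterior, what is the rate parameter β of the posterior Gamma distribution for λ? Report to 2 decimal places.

14.53

With a Gamma(shape α, rate β) prior on the exponential rate λ, the posterior after n observations with total T = Σxᵢ is Gamma(α+n, β+T).
Sum of observations T = 3.93 minutes; n = 10.
Posterior: Gamma(7.0+10, 10.6+3.93) = Gamma(17.0, 14.53).
Posterior β = 14.53.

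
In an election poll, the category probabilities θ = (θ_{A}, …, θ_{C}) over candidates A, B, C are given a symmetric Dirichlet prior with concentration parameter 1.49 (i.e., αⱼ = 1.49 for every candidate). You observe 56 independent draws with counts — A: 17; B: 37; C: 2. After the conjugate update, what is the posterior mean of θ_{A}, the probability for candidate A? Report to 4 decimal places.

0.3058

The Dirichlet prior is conjugate to the Multinomial likelihood: each posterior αⱼ = prior αⱼ + observed count nⱼ.
Posterior concentration: (18.49, 38.49, 3.49), total = 60.47.
E[θ_{A}|data] = α_{A}/Σα = 18.49/60.47 = 0.3058.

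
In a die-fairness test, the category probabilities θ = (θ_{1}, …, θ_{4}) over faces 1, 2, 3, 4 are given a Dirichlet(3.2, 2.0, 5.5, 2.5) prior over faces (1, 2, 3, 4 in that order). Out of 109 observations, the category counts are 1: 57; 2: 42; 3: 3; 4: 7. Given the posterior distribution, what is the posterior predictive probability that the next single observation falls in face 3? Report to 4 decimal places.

The Dirichlet prior is conjugate to the Multinomial likelihood: each posterior αⱼ = prior αⱼ + observed count nⱼ.
Posterior concentration: (60.2, 44.0, 8.5, 9.5), total = 122.2.
P(next = 3 | data) = α_{3}/Σα = 0.0696.

0.0696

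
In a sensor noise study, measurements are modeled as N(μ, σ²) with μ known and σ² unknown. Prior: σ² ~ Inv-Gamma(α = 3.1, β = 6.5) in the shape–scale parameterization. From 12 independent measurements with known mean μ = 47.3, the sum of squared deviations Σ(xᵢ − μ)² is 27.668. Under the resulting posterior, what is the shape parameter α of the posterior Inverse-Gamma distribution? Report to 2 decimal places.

9.10

With known mean μ and an Inverse-Gamma(α, β) prior on σ², the Normal likelihood is conjugate: posterior is Inv-Gamma(α + n/2, β + Σ(xᵢ−μ)²/2).
Posterior: Inv-Gamma(3.1 + 12/2, 6.5 + 27.668/2) = Inv-Gamma(9.10, 20.3340).
Posterior α = 9.10.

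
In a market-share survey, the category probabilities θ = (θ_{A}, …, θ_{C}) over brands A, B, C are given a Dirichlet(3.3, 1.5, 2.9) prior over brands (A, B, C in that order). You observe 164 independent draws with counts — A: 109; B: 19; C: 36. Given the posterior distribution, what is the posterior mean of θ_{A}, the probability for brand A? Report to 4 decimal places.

0.6540

The Dirichlet prior is conjugate to the Multinomial likelihood: each posterior αⱼ = prior αⱼ + observed count nⱼ.
Posterior concentration: (112.3, 20.5, 38.9), total = 171.7.
E[θ_{A}|data] = α_{A}/Σα = 112.3/171.7 = 0.6540.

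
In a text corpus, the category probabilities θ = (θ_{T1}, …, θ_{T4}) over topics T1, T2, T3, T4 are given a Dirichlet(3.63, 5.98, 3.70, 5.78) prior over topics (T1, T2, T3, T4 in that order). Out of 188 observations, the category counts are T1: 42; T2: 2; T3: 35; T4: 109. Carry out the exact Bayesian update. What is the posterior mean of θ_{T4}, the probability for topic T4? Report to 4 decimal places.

The Dirichlet prior is conjugate to the Multinomial likelihood: each posterior αⱼ = prior αⱼ + observed count nⱼ.
Posterior concentration: (45.63, 7.98, 38.70, 114.78), total = 207.09.
E[θ_{T4}|data] = α_{T4}/Σα = 114.78/207.09 = 0.5543.

0.5543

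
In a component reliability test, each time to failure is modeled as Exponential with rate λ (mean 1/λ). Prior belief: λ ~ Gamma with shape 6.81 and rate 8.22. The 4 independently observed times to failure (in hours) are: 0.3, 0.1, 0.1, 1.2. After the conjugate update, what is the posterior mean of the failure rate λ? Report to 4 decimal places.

1.0897

With a Gamma(shape α, rate β) prior on the exponential rate λ, the posterior after n observations with total T = Σxᵢ is Gamma(α+n, β+T).
Sum of observations T = 1.7 hours; n = 4.
Posterior: Gamma(6.81+4, 8.22+1.7) = Gamma(10.81, 9.92).
Posterior mean of λ = α/β = 10.81/9.92 = 1.0897.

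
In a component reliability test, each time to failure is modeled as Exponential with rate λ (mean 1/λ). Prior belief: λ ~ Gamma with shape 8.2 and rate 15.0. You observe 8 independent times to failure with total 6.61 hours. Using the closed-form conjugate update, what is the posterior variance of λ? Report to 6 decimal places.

0.034690

With a Gamma(shape α, rate β) prior on the exponential rate λ, the posterior after n observations with total T = Σxᵢ is Gamma(α+n, β+T).
Posterior: Gamma(8.2+8, 15.0+6.61) = Gamma(16.2, 21.61).
Var = α/β² = 0.034690.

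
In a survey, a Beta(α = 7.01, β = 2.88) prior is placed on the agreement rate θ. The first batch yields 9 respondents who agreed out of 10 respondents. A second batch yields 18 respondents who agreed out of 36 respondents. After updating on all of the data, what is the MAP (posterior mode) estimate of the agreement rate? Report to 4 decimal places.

The Beta prior is conjugate to a Binomial/Bernoulli likelihood; the update adds successes to α and failures to β.
After batch 1: Beta(7.01+9, 2.88+1) = Beta(16.01, 3.88).
After batch 2: Beta(16.01+18, 3.88+18) = Beta(34.01, 21.88).
Mode of Beta(a,b) for a,b>1 is (a−1)/(a+b−2) = 33.01/53.89 = 0.6125.

0.6125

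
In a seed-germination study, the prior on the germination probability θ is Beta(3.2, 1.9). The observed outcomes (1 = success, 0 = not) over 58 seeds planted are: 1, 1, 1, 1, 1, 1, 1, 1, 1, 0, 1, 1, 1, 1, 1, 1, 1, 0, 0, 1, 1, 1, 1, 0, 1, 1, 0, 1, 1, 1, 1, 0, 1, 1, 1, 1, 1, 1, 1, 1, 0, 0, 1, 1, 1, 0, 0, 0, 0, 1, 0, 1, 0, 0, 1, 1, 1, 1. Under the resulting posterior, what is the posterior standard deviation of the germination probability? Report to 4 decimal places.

0.0553

The Beta prior is conjugate to a Binomial/Bernoulli likelihood; the update adds successes to α and failures to β.
Posterior: Beta(α+k, β+n−k) = Beta(3.2+43, 1.9+15) = Beta(46.2, 16.9).
Var = αβ/((α+β)²(α+β+1)) = 46.2·16.9/(63.1²·64.1) = 0.00305923; SD = √0.00305923 = 0.0553.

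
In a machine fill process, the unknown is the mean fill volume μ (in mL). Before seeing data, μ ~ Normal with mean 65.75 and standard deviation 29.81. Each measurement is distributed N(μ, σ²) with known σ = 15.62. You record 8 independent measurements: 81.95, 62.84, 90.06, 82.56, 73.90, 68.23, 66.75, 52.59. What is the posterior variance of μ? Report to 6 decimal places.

For Normal data with known variance σ², a Normal(μ₀, σ₀²) prior on μ is conjugate. Posterior precision = 1/σ₀² + n/σ²; posterior mean is the precision-weighted average of μ₀ and x̄.
σ₀² = 29.81² = 888.6361, σ² = 15.62² = 243.9844; σ² + n·σ₀² = 243.9844 + 8·888.6361 = 7353.0732.
Posterior precision = 1/σ₀² + n/σ² = 1/888.6361 + 8/243.9844 = (σ² + n·σ₀²)/(σ₀²σ²) = 7353.0732/(888.6361·243.9844); posterior variance σₙ² = σ₀²σ²/(σ² + n·σ₀²) = 888.6361·243.9844/7353.0732 = 29.486086.

29.486086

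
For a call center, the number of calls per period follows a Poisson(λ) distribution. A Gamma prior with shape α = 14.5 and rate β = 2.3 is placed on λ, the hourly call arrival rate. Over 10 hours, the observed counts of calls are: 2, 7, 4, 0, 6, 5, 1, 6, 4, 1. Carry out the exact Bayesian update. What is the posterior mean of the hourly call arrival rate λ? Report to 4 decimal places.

With a Gamma(shape α, rate β) prior, the Poisson likelihood is conjugate: the posterior is Gamma(α + ΣXᵢ, β + n).
Sum of counts S = 36 over n = 10 hours.
Posterior: Gamma(α+S, β+n) = Gamma(14.5+36, 2.3+10) = Gamma(50.5, 12.3).
Posterior mean = α/β = 50.5/12.3 = 4.1057.

4.1057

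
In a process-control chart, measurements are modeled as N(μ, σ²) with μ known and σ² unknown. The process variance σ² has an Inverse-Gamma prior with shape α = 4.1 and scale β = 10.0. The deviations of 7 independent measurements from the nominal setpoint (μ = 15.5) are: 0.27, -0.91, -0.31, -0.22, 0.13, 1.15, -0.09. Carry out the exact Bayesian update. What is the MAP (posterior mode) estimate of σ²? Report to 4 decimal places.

With known mean μ and an Inverse-Gamma(α, β) prior on σ², the Normal likelihood is conjugate: posterior is Inv-Gamma(α + n/2, β + Σ(xᵢ−μ)²/2).
Σ(xᵢ−μ)² = (0.27)² + (-0.91)² + (-0.31)² + (-0.22)² + (0.13)² + (1.15)² + (-0.09)² = 2.3930.
Posterior: Inv-Gamma(4.1 + 7/2, 10.0 + 2.3930/2) = Inv-Gamma(7.60, 11.19650).
Mode = β/(α+1) = 11.19650/8.60 = 1.3019.

1.3019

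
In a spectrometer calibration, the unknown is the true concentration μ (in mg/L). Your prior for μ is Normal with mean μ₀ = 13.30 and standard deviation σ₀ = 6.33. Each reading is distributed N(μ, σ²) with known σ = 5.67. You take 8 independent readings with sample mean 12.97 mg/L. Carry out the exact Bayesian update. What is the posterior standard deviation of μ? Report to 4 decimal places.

1.9111

For Normal data with known variance σ², a Normal(μ₀, σ₀²) prior on μ is conjugate. Posterior precision = 1/σ₀² + n/σ²; posterior mean is the precision-weighted average of μ₀ and x̄.
σ₀² = 6.33² = 40.0689, σ² = 5.67² = 32.1489; σ² + n·σ₀² = 32.1489 + 8·40.0689 = 352.7001.
Posterior precision = 1/σ₀² + n/σ² = 1/40.0689 + 8/32.1489 = (σ² + n·σ₀²)/(σ₀²σ²) = 352.7001/(40.0689·32.1489); posterior variance σₙ² = σ₀²σ²/(σ² + n·σ₀²) = 40.0689·32.1489/352.7001 = 3.652313.
Posterior SD = √σₙ² = √(40.0689·32.1489/352.7001) = 1.9111.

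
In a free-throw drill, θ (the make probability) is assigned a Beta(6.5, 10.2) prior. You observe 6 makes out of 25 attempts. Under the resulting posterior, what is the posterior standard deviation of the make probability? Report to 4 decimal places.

0.0701

The Beta prior is conjugate to a Binomial/Bernoulli likelihood; the update adds successes to α and failures to β.
Posterior: Beta(α+k, β+n−k) = Beta(6.5+6, 10.2+19) = Beta(12.5, 29.2).
Var = αβ/((α+β)²(α+β+1)) = 12.5·29.2/(41.7²·42.7) = 0.00491578; SD = √0.00491578 = 0.0701.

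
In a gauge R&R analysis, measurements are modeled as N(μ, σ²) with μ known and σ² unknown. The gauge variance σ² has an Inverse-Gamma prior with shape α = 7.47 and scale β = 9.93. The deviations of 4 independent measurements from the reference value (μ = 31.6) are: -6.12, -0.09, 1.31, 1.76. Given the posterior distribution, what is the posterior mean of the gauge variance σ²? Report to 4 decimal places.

3.6680

With known mean μ and an Inverse-Gamma(α, β) prior on σ², the Normal likelihood is conjugate: posterior is Inv-Gamma(α + n/2, β + Σ(xᵢ−μ)²/2).
Σ(xᵢ−μ)² = (-6.12)² + (-0.09)² + (1.31)² + (1.76)² = 42.2762.
Posterior: Inv-Gamma(7.47 + 4/2, 9.93 + 42.2762/2) = Inv-Gamma(9.47, 31.06810).
E[σ²|data] = β/(α−1) = 31.06810/8.47 = 3.6680.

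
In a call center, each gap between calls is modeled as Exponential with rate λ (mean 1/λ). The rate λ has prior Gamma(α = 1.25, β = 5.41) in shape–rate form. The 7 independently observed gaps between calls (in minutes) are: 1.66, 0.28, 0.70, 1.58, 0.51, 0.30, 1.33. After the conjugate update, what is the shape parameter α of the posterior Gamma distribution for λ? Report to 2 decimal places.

With a Gamma(shape α, rate β) prior on the exponential rate λ, the posterior after n observations with total T = Σxᵢ is Gamma(α+n, β+T).
Sum of observations T = 6.36 minutes; n = 7.
Posterior: Gamma(1.25+7, 5.41+6.36) = Gamma(8.25, 11.77).
Posterior α = 8.25.

8.25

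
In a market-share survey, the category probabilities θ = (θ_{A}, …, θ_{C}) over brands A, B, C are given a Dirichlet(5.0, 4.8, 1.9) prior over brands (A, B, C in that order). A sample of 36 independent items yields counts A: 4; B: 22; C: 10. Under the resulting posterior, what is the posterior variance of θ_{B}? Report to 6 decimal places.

0.005055

The Dirichlet prior is conjugate to the Multinomial likelihood: each posterior αⱼ = prior αⱼ + observed count nⱼ.
Posterior concentration: (9.0, 26.8, 11.9), total = 47.7.
Var[θ_j] = α_j(Σα−α_j)/((Σα)²(Σα+1)) = 26.8·20.9/(47.7²·48.7) = 0.005055.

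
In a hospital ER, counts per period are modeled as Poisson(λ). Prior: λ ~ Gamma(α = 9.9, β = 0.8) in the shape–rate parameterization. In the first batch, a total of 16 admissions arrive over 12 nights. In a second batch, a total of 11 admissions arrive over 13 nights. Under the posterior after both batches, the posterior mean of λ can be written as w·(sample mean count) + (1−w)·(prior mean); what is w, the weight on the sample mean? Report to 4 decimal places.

With a Gamma(shape α, rate β) prior, the Poisson likelihood is conjugate: the posterior is Gamma(α + ΣXᵢ, β + n).
Total number of nights: n = 12 + 13 = 25.
Posterior mean = (α₀+S)/(β₀+n) = [n/(β₀+n)]·(S/n) + [β₀/(β₀+n)]·(α₀/β₀), so only n and β₀ enter the weight.
Weight on data w = n/(β₀+n) = 25/(0.8+25) = 25/25.8 = 0.9690.

0.9690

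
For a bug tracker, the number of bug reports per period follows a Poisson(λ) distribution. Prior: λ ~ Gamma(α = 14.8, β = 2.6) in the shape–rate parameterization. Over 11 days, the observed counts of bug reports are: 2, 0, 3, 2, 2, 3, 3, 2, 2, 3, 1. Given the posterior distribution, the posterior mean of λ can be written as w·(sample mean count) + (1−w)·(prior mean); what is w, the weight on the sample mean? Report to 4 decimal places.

0.8088

With a Gamma(shape α, rate β) prior, the Poisson likelihood is conjugate: the posterior is Gamma(α + ΣXᵢ, β + n).
Posterior mean = (α₀+S)/(β₀+n) = [n/(β₀+n)]·(S/n) + [β₀/(β₀+n)]·(α₀/β₀), so only n and β₀ enter the weight.
Weight on data w = n/(β₀+n) = 11/(2.6+11) = 11/13.6 = 0.8088.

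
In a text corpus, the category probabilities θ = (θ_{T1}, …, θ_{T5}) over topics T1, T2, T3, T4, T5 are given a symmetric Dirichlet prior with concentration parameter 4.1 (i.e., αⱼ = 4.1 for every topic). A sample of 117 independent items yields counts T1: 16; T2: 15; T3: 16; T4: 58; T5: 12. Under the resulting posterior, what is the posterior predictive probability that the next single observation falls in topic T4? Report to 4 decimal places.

0.4516

The Dirichlet prior is conjugate to the Multinomial likelihood: each posterior αⱼ = prior αⱼ + observed count nⱼ.
Posterior concentration: (20.1, 19.1, 20.1, 62.1, 16.1), total = 137.5.
P(next = T4 | data) = α_{T4}/Σα = 0.4516.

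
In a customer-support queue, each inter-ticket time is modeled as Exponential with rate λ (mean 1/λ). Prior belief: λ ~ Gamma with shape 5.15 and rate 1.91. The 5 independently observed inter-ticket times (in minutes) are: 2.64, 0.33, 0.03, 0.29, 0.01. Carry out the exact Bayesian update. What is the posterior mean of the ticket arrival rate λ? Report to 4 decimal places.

1.9482

With a Gamma(shape α, rate β) prior on the exponential rate λ, the posterior after n observations with total T = Σxᵢ is Gamma(α+n, β+T).
Sum of observations T = 3.30 minutes; n = 5.
Posterior: Gamma(5.15+5, 1.91+3.30) = Gamma(10.15, 5.21).
Posterior mean of λ = α/β = 10.15/5.21 = 1.9482.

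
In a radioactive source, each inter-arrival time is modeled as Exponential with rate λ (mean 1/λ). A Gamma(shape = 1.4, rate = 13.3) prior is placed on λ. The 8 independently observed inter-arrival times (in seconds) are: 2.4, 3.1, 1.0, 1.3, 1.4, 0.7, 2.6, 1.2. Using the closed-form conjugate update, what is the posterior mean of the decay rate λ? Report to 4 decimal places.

0.3481

With a Gamma(shape α, rate β) prior on the exponential rate λ, the posterior after n observations with total T = Σxᵢ is Gamma(α+n, β+T).
Sum of observations T = 13.7 seconds; n = 8.
Posterior: Gamma(1.4+8, 13.3+13.7) = Gamma(9.4, 27.0).
Posterior mean of λ = α/β = 9.4/27.0 = 0.3481.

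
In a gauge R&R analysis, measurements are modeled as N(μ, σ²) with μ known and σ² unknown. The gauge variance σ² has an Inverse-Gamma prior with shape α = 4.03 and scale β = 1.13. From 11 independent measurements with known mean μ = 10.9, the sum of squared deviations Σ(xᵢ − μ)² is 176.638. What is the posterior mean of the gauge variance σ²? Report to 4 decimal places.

10.4864

With known mean μ and an Inverse-Gamma(α, β) prior on σ², the Normal likelihood is conjugate: posterior is Inv-Gamma(α + n/2, β + Σ(xᵢ−μ)²/2).
Posterior: Inv-Gamma(4.03 + 11/2, 1.13 + 176.638/2) = Inv-Gamma(9.53, 89.4490).
E[σ²|data] = β/(α−1) = 89.4490/8.53 = 10.4864.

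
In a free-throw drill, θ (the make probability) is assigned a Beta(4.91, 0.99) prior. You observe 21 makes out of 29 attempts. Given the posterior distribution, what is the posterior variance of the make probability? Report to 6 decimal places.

The Beta prior is conjugate to a Binomial/Bernoulli likelihood; the update adds successes to α and failures to β.
Posterior: Beta(α+k, β+n−k) = Beta(4.91+21, 0.99+8) = Beta(25.91, 8.99).
Var = αβ/((α+β)²(α+β+1)) = 25.91·8.99/(34.90²·35.90) = 0.005327.

0.005327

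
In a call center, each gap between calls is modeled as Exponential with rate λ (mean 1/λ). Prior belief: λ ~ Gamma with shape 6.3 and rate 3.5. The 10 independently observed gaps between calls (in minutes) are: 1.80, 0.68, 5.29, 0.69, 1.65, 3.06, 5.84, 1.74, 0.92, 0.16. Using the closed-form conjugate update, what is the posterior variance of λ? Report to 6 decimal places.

With a Gamma(shape α, rate β) prior on the exponential rate λ, the posterior after n observations with total T = Σxᵢ is Gamma(α+n, β+T).
Sum of observations T = 21.83 minutes; n = 10.
Posterior: Gamma(6.3+10, 3.5+21.83) = Gamma(16.3, 25.33).
Var = α/β² = 0.025405.

0.025405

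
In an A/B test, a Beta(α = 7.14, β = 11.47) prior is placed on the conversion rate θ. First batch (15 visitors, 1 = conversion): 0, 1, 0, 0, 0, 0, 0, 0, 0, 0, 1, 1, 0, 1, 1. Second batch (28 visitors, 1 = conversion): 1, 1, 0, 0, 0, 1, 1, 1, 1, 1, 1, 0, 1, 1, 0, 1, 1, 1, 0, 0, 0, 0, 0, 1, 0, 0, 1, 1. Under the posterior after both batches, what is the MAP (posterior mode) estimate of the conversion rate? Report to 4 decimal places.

0.4553

The Beta prior is conjugate to a Binomial/Bernoulli likelihood; the update adds successes to α and failures to β.
After batch 1: Beta(7.14+5, 11.47+10) = Beta(12.14, 21.47).
After batch 2: Beta(12.14+16, 21.47+12) = Beta(28.14, 33.47).
Mode of Beta(a,b) for a,b>1 is (a−1)/(a+b−2) = 27.14/59.61 = 0.4553.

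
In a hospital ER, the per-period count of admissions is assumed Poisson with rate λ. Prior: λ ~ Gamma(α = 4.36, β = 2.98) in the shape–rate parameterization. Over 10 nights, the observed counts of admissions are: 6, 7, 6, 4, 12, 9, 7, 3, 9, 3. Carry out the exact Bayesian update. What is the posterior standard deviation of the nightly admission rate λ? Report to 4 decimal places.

With a Gamma(shape α, rate β) prior, the Poisson likelihood is conjugate: the posterior is Gamma(α + ΣXᵢ, β + n).
Sum of counts S = 66 over n = 10 nights.
Posterior: Gamma(α+S, β+n) = Gamma(4.36+66, 2.98+10) = Gamma(70.36, 12.98).
SD = √α/β = √70.36/12.98 = 0.6462.

0.6462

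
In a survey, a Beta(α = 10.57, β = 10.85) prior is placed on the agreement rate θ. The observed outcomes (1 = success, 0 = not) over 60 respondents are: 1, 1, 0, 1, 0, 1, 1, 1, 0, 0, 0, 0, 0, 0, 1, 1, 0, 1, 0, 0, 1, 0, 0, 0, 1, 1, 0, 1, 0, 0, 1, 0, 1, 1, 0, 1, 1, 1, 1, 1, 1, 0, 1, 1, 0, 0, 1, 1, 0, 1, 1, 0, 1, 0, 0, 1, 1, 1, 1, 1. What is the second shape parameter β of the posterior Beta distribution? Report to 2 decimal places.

36.85

The Beta prior is conjugate to a Binomial/Bernoulli likelihood; the update adds successes to α and failures to β.
Posterior: Beta(α+k, β+n−k) = Beta(10.57+34, 10.85+26) = Beta(44.57, 36.85).
Posterior β = 36.85.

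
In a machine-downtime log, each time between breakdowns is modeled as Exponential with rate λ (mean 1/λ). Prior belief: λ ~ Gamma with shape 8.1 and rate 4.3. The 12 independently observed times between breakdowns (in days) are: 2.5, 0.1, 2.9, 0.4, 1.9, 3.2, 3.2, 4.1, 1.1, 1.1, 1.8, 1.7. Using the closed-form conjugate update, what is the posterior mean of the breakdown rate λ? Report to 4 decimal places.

0.7102

With a Gamma(shape α, rate β) prior on the exponential rate λ, the posterior after n observations with total T = Σxᵢ is Gamma(α+n, β+T).
Sum of observations T = 24.0 days; n = 12.
Posterior: Gamma(8.1+12, 4.3+24.0) = Gamma(20.1, 28.3).
Posterior mean of λ = α/β = 20.1/28.3 = 0.7102.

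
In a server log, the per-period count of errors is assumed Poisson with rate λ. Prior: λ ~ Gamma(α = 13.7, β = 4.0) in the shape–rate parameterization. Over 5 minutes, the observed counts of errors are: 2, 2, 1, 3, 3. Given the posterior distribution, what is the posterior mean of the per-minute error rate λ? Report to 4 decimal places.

With a Gamma(shape α, rate β) prior, the Poisson likelihood is conjugate: the posterior is Gamma(α + ΣXᵢ, β + n).
Sum of counts S = 11 over n = 5 minutes.
Posterior: Gamma(α+S, β+n) = Gamma(13.7+11, 4.0+5) = Gamma(24.7, 9.0).
Posterior mean = α/β = 24.7/9.0 = 2.7444.

2.7444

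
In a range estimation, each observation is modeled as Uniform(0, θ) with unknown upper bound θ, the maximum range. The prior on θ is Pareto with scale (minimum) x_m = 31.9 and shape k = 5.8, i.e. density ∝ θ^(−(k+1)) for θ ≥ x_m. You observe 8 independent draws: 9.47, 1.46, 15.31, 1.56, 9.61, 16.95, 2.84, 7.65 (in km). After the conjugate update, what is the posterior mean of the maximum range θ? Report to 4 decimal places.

A Pareto(scale x_m, shape k) prior on the upper bound θ of Uniform(0, θ) is conjugate: posterior is Pareto(max(x_m, max xᵢ), k + n).
Sample maximum = 16.95; prior scale x_m = 31.9 → posterior scale = max = 31.90.
Posterior shape = 5.8 + 8 = 13.8.
E[θ|data] = k·x_m/(k−1) = 13.8·31.90/12.8 = 34.3922.

34.3922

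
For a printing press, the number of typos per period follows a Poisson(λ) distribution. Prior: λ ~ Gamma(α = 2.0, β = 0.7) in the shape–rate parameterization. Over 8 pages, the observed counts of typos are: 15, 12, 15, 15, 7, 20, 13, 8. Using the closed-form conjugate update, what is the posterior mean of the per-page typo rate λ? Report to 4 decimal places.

With a Gamma(shape α, rate β) prior, the Poisson likelihood is conjugate: the posterior is Gamma(α + ΣXᵢ, β + n).
Sum of counts S = 105 over n = 8 pages.
Posterior: Gamma(α+S, β+n) = Gamma(2.0+105, 0.7+8) = Gamma(107.0, 8.7).
Posterior mean = α/β = 107.0/8.7 = 12.2989.

12.2989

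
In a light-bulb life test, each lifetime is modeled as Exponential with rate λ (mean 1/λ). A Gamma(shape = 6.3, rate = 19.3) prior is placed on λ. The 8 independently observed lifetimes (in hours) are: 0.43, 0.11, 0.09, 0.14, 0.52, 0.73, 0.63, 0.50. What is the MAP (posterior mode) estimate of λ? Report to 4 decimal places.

With a Gamma(shape α, rate β) prior on the exponential rate λ, the posterior after n observations with total T = Σxᵢ is Gamma(α+n, β+T).
Sum of observations T = 3.15 hours; n = 8.
Posterior: Gamma(6.3+8, 19.3+3.15) = Gamma(14.3, 22.45).
Mode = (α−1)/β = 0.5924.

0.5924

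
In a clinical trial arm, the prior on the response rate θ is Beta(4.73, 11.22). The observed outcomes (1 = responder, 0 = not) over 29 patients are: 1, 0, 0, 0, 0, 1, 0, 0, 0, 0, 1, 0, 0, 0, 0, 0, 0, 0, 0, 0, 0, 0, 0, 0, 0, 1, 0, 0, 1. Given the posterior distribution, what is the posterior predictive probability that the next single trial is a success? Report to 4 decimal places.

The Beta prior is conjugate to a Binomial/Bernoulli likelihood; the update adds successes to α and failures to β.
Posterior: Beta(α+k, β+n−k) = Beta(4.73+5, 11.22+24) = Beta(9.73, 35.22).
For a single future Bernoulli trial, P(success | data) = α/(α+β) = 0.2165.

0.2165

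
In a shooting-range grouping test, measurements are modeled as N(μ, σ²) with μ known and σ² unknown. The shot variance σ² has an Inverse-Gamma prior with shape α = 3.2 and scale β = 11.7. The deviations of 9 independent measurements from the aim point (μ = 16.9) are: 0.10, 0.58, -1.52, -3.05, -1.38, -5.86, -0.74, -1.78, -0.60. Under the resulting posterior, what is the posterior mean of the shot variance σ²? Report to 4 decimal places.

5.6477

With known mean μ and an Inverse-Gamma(α, β) prior on σ², the Normal likelihood is conjugate: posterior is Inv-Gamma(α + n/2, β + Σ(xᵢ−μ)²/2).
Σ(xᵢ−μ)² = (0.10)² + (0.58)² + (-1.52)² + (-3.05)² + (-1.38)² + (-5.86)² + (-0.74)² + (-1.78)² + (-0.60)² = 52.2793.
Posterior: Inv-Gamma(3.2 + 9/2, 11.7 + 52.2793/2) = Inv-Gamma(7.70, 37.83965).
E[σ²|data] = β/(α−1) = 37.83965/6.70 = 5.6477.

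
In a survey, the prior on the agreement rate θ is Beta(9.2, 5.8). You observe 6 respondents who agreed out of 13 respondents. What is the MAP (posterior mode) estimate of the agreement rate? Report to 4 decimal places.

0.5462

The Beta prior is conjugate to a Binomial/Bernoulli likelihood; the update adds successes to α and failures to β.
Posterior: Beta(α+k, β+n−k) = Beta(9.2+6, 5.8+7) = Beta(15.2, 12.8).
Mode of Beta(a,b) for a,b>1 is (a−1)/(a+b−2) = 14.2/26.0 = 0.5462.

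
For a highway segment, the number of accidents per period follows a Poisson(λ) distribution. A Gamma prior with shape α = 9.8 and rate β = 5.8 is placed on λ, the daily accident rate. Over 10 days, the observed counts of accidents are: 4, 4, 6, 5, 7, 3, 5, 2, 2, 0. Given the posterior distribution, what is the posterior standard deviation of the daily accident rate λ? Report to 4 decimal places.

With a Gamma(shape α, rate β) prior, the Poisson likelihood is conjugate: the posterior is Gamma(α + ΣXᵢ, β + n).
Sum of counts S = 38 over n = 10 days.
Posterior: Gamma(α+S, β+n) = Gamma(9.8+38, 5.8+10) = Gamma(47.8, 15.8).
SD = √α/β = √47.8/15.8 = 0.4376.

0.4376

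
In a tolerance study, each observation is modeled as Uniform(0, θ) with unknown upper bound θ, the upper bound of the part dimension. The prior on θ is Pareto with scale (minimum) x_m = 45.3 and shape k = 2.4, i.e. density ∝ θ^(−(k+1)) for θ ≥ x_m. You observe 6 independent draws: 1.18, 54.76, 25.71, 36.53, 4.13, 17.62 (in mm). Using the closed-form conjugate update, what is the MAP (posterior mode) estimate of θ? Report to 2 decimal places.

A Pareto(scale x_m, shape k) prior on the upper bound θ of Uniform(0, θ) is conjugate: posterior is Pareto(max(x_m, max xᵢ), k + n).
Sample maximum = 54.76; prior scale x_m = 45.3 → posterior scale = max = 54.76.
Posterior shape = 2.4 + 6 = 8.4.
The Pareto density is decreasing on [x_m, ∞), so the mode is x_m = 54.76.

54.76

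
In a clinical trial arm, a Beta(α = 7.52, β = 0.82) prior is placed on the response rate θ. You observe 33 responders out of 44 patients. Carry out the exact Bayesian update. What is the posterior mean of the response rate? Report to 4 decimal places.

0.7742

The Beta prior is conjugate to a Binomial/Bernoulli likelihood; the update adds successes to α and failures to β.
Posterior: Beta(α+k, β+n−k) = Beta(7.52+33, 0.82+11) = Beta(40.52, 11.82).
Posterior mean = α/(α+β) = 40.52/52.34 = 0.7742.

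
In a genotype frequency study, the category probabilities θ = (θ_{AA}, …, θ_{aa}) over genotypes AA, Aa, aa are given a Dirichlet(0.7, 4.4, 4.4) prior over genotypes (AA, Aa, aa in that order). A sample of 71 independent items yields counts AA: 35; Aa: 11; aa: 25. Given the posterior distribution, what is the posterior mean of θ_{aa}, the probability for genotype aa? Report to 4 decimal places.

0.3652

The Dirichlet prior is conjugate to the Multinomial likelihood: each posterior αⱼ = prior αⱼ + observed count nⱼ.
Posterior concentration: (35.7, 15.4, 29.4), total = 80.5.
E[θ_{aa}|data] = α_{aa}/Σα = 29.4/80.5 = 0.3652.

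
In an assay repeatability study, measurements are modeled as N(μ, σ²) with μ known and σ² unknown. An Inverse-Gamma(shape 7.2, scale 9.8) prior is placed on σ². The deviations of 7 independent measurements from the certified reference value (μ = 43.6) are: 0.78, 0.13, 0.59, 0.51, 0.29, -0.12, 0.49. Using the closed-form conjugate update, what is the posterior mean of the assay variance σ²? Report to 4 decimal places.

1.0913

With known mean μ and an Inverse-Gamma(α, β) prior on σ², the Normal likelihood is conjugate: posterior is Inv-Gamma(α + n/2, β + Σ(xᵢ−μ)²/2).
Σ(xᵢ−μ)² = (0.78)² + (0.13)² + (0.59)² + (0.51)² + (0.29)² + (-0.12)² + (0.49)² = 1.5721.
Posterior: Inv-Gamma(7.2 + 7/2, 9.8 + 1.5721/2) = Inv-Gamma(10.70, 10.58605).
E[σ²|data] = β/(α−1) = 10.58605/9.70 = 1.0913.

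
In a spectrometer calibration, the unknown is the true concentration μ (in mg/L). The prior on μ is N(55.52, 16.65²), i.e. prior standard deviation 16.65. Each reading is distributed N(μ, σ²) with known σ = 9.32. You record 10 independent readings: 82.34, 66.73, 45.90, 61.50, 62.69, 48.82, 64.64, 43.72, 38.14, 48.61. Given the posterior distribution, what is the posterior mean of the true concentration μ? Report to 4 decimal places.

56.2850

For Normal data with known variance σ², a Normal(μ₀, σ₀²) prior on μ is conjugate. Posterior precision = 1/σ₀² + n/σ²; posterior mean is the precision-weighted average of μ₀ and x̄.
Σxᵢ = 82.34 + 66.73 + 45.90 + 61.50 + 62.69 + 48.82 + 64.64 + 43.72 + 38.14 + 48.61 = 563.09, so n·x̄ = 563.09.
σ₀² = 16.65² = 277.2225, σ² = 9.32² = 86.8624; σ² + n·σ₀² = 86.8624 + 10·277.2225 = 2859.0874.
Posterior mean = (μ₀/σ₀² + n·x̄/σ²)/(1/σ₀² + n/σ²) = (σ²·μ₀ + σ₀²·n·x̄)/(σ² + n·σ₀²) = (86.8624·55.52 + 277.2225·563.09)/2859.0874 = 160923.817973/2859.0874 = 56.2850.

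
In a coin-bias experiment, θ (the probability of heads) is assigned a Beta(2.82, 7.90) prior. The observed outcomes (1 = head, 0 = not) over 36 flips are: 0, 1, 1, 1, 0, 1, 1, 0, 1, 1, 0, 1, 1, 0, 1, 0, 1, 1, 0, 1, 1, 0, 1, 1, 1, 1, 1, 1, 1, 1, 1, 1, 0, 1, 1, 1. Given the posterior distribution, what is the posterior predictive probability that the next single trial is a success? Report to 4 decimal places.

0.6383

The Beta prior is conjugate to a Binomial/Bernoulli likelihood; the update adds successes to α and failures to β.
Posterior: Beta(α+k, β+n−k) = Beta(2.82+27, 7.90+9) = Beta(29.82, 16.90).
For a single future Bernoulli trial, P(success | data) = α/(α+β) = 0.6383.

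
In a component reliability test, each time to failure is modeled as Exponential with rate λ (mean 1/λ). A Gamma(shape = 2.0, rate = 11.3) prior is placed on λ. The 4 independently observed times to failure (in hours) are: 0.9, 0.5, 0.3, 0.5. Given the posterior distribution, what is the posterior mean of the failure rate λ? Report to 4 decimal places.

0.4444

With a Gamma(shape α, rate β) prior on the exponential rate λ, the posterior after n observations with total T = Σxᵢ is Gamma(α+n, β+T).
Sum of observations T = 2.2 hours; n = 4.
Posterior: Gamma(2.0+4, 11.3+2.2) = Gamma(6.0, 13.5).
Posterior mean of λ = α/β = 6.0/13.5 = 0.4444.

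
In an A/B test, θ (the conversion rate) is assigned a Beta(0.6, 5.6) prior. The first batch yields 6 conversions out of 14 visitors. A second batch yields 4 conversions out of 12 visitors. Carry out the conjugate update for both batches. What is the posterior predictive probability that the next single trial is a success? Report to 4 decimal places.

The Beta prior is conjugate to a Binomial/Bernoulli likelihood; the update adds successes to α and failures to β.
After batch 1: Beta(0.6+6, 5.6+8) = Beta(6.6, 13.6).
After batch 2: Beta(6.6+4, 13.6+8) = Beta(10.6, 21.6).
For a single future Bernoulli trial, P(success | data) = α/(α+β) = 0.3292.

0.3292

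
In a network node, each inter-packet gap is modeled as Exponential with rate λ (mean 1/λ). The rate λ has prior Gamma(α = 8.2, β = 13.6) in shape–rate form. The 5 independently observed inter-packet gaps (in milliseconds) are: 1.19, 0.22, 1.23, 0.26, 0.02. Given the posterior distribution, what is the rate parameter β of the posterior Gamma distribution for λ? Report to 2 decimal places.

With a Gamma(shape α, rate β) prior on the exponential rate λ, the posterior after n observations with total T = Σxᵢ is Gamma(α+n, β+T).
Sum of observations T = 2.92 milliseconds; n = 5.
Posterior: Gamma(8.2+5, 13.6+2.92) = Gamma(13.2, 16.52).
Posterior β = 16.52.

16.52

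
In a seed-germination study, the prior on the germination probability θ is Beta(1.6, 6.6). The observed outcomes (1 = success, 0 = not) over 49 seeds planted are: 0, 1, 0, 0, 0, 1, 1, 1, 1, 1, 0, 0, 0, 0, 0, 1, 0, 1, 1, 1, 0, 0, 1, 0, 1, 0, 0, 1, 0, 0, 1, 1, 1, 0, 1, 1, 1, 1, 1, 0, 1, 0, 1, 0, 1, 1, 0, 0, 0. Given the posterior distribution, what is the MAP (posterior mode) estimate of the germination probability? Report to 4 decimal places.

The Beta prior is conjugate to a Binomial/Bernoulli likelihood; the update adds successes to α and failures to β.
Posterior: Beta(α+k, β+n−k) = Beta(1.6+25, 6.6+24) = Beta(26.6, 30.6).
Mode of Beta(a,b) for a,b>1 is (a−1)/(a+b−2) = 25.6/55.2 = 0.4638.

0.4638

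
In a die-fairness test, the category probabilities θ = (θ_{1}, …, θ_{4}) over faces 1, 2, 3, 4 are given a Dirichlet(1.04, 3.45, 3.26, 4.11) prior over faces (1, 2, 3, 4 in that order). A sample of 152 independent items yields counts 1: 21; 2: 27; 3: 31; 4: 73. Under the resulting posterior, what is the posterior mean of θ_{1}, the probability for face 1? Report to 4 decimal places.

0.1345

The Dirichlet prior is conjugate to the Multinomial likelihood: each posterior αⱼ = prior αⱼ + observed count nⱼ.
Posterior concentration: (22.04, 30.45, 34.26, 77.11), total = 163.86.
E[θ_{1}|data] = α_{1}/Σα = 22.04/163.86 = 0.1345.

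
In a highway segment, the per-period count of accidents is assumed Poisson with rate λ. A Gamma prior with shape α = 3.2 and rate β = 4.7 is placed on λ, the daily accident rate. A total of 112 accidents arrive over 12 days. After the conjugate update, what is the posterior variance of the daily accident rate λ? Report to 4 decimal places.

With a Gamma(shape α, rate β) prior, the Poisson likelihood is conjugate: the posterior is Gamma(α + ΣXᵢ, β + n).
Posterior: Gamma(α+S, β+n) = Gamma(3.2+112, 4.7+12) = Gamma(115.2, 16.7).
Var = α/β² = 115.2/16.7² = 0.4131.

0.4131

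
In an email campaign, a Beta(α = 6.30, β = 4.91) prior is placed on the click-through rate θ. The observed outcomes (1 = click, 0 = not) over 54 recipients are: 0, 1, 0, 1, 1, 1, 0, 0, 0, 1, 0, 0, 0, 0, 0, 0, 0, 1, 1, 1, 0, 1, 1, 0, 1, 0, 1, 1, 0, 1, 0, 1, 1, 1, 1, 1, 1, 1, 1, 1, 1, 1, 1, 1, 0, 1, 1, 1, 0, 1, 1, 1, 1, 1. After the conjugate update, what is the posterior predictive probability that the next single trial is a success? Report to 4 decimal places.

0.6333

The Beta prior is conjugate to a Binomial/Bernoulli likelihood; the update adds successes to α and failures to β.
Posterior: Beta(α+k, β+n−k) = Beta(6.30+35, 4.91+19) = Beta(41.30, 23.91).
For a single future Bernoulli trial, P(success | data) = α/(α+β) = 0.6333.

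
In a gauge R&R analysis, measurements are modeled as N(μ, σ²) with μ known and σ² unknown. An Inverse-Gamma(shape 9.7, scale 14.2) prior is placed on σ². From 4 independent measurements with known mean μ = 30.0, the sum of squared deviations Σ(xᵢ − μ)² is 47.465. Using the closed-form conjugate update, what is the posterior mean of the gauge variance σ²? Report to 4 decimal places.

3.5451

With known mean μ and an Inverse-Gamma(α, β) prior on σ², the Normal likelihood is conjugate: posterior is Inv-Gamma(α + n/2, β + Σ(xᵢ−μ)²/2).
Posterior: Inv-Gamma(9.7 + 4/2, 14.2 + 47.465/2) = Inv-Gamma(11.70, 37.9325).
E[σ²|data] = β/(α−1) = 37.9325/10.70 = 3.5451.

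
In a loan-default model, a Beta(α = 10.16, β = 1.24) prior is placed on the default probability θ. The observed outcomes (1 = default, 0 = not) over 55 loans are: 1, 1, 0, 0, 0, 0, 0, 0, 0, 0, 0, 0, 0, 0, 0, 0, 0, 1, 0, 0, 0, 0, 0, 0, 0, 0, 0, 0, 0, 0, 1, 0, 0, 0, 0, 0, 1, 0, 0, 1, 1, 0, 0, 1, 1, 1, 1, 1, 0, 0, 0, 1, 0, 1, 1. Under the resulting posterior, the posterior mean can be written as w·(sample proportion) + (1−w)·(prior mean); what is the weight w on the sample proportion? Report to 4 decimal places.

The Beta prior is conjugate to a Binomial/Bernoulli likelihood; the update adds successes to α and failures to β.
Posterior mean = (α₀+k)/(α₀+β₀+n) = [n/(α₀+β₀+n)]·(k/n) + [(α₀+β₀)/(α₀+β₀+n)]·α₀/(α₀+β₀), so only n and the prior enter the weight.
The weight on the data is w = n/(α₀+β₀+n) = 55/(10.16+1.24+55) = 55/66.40 = 0.8283.

0.8283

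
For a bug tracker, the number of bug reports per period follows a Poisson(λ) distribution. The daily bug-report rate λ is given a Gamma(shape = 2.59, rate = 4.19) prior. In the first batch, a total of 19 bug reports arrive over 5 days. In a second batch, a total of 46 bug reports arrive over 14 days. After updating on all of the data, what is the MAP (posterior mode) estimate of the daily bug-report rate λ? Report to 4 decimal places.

2.8715

With a Gamma(shape α, rate β) prior, the Poisson likelihood is conjugate: the posterior is Gamma(α + ΣXᵢ, β + n).
After batch 1: Gamma(α+S, β+n) = Gamma(2.59+19, 4.19+5) = Gamma(21.59, 9.19).
After batch 2: Gamma(α+S, β+n) = Gamma(21.59+46, 9.19+14) = Gamma(67.59, 23.19).
Mode of Gamma(α,β) for α≥1 is (α−1)/β = 66.59/23.19 = 2.8715.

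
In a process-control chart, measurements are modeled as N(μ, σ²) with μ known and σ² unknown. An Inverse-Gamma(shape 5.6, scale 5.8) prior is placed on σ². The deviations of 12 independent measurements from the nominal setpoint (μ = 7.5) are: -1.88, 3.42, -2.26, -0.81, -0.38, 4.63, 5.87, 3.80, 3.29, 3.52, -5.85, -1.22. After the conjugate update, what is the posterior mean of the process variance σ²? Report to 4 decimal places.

With known mean μ and an Inverse-Gamma(α, β) prior on σ², the Normal likelihood is conjugate: posterior is Inv-Gamma(α + n/2, β + Σ(xᵢ−μ)²/2).
Σ(xᵢ−μ)² = (-1.88)² + (3.42)² + (-2.26)² + (-0.81)² + (-0.38)² + (4.63)² + (5.87)² + (3.80)² + (3.29)² + (3.52)² + (-5.85)² + (-1.22)² = 150.3981.
Posterior: Inv-Gamma(5.6 + 12/2, 5.8 + 150.3981/2) = Inv-Gamma(11.60, 80.99905).
E[σ²|data] = β/(α−1) = 80.99905/10.60 = 7.6414.

7.6414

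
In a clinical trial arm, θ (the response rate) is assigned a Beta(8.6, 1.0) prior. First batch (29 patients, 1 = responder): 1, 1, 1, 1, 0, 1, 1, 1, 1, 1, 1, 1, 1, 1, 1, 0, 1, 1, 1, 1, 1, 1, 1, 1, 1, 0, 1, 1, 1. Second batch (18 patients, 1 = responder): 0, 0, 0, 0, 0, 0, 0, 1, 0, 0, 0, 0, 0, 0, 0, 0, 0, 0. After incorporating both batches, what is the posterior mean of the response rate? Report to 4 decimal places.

0.6290

The Beta prior is conjugate to a Binomial/Bernoulli likelihood; the update adds successes to α and failures to β.
After batch 1: Beta(8.6+26, 1.0+3) = Beta(34.6, 4.0).
After batch 2: Beta(34.6+1, 4.0+17) = Beta(35.6, 21.0).
Posterior mean = α/(α+β) = 35.6/56.6 = 0.6290.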